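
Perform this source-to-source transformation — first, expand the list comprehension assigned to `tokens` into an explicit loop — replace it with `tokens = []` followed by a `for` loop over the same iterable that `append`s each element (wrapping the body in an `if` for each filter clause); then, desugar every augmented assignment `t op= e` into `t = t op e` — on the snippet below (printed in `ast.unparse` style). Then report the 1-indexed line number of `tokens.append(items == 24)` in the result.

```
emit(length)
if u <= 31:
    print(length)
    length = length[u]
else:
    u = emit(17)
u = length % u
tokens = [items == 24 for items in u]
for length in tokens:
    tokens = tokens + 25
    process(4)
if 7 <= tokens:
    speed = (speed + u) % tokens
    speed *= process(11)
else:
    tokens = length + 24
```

Transformed code:
emit(length)
if u <= 31:
    print(length)
    length = length[u]
else:
    u = emit(17)
u = length % u
tokens = []
for items in u:
    tokens.append(items == 24)
for length in tokens:
    tokens = tokens + 25
    process(4)
if 7 <= tokens:
    speed = (speed + u) % tokens
    speed = speed * process(11)
else:
    tokens = length + 24

10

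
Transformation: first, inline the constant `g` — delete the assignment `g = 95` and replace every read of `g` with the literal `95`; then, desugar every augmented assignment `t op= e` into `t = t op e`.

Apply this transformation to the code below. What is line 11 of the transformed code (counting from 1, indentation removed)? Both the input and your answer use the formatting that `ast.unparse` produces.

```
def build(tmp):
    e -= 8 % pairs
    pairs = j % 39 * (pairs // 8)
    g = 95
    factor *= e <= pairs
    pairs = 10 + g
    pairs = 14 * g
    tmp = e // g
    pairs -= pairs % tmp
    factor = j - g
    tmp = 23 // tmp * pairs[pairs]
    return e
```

Transformed code:
def build(tmp):
    e = e - 8 % pairs
    pairs = j % 39 * (pairs // 8)
    factor = factor * (e <= pairs)
    pairs = 10 + 95
    pairs = 14 * 95
    tmp = e // 95
    pairs = pairs - pairs % tmp
    factor = j - 95
    tmp = 23 // tmp * pairs[pairs]
    return e

return e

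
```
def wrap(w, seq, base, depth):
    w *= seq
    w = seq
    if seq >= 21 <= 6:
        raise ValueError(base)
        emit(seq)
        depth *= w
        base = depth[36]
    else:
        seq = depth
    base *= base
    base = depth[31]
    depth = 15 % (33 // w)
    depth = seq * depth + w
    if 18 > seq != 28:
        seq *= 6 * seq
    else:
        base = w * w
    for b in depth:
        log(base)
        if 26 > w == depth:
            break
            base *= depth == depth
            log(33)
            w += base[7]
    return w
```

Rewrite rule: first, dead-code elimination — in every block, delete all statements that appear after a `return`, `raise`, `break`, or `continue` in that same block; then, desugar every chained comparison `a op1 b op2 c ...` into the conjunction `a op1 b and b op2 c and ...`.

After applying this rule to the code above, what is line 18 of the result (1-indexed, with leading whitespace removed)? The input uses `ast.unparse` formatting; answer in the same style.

if 26 > w and w == depth:

Transformed code:
def wrap(w, seq, base, depth):
    w *= seq
    w = seq
    if seq >= 21 and 21 <= 6:
        raise ValueError(base)
    else:
        seq = depth
    base *= base
    base = depth[31]
    depth = 15 % (33 // w)
    depth = seq * depth + w
    if 18 > seq and seq != 28:
        seq *= 6 * seq
    else:
        base = w * w
    for b in depth:
        log(base)
        if 26 > w and w == depth:
            break
    return w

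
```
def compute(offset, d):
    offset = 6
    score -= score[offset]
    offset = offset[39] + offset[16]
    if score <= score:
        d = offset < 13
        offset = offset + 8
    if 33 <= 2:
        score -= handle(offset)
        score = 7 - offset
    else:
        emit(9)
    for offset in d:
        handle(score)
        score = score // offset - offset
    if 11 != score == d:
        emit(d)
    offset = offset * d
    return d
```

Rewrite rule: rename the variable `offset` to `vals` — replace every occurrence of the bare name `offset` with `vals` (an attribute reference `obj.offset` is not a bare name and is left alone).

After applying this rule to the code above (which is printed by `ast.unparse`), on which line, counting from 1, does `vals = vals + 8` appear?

Transformed code:
def compute(vals, d):
    vals = 6
    score -= score[vals]
    vals = vals[39] + vals[16]
    if score <= score:
        d = vals < 13
        vals = vals + 8
    if 33 <= 2:
        score -= handle(vals)
        score = 7 - vals
    else:
        emit(9)
    for vals in d:
        handle(score)
        score = score // vals - vals
    if 11 != score == d:
        emit(d)
    vals = vals * d
    return d

7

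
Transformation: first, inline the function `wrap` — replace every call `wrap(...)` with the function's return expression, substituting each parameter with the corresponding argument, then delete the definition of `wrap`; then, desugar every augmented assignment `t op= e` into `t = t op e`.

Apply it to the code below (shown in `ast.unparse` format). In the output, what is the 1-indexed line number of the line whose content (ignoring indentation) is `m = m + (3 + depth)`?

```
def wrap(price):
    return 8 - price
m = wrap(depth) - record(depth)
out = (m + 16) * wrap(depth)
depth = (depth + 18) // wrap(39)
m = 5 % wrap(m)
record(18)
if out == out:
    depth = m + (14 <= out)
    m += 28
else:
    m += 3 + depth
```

10

Transformed code:
m = 8 - depth - record(depth)
out = (m + 16) * (8 - depth)
depth = (depth + 18) // (8 - 39)
m = 5 % (8 - m)
record(18)
if out == out:
    depth = m + (14 <= out)
    m = m + 28
else:
    m = m + (3 + depth)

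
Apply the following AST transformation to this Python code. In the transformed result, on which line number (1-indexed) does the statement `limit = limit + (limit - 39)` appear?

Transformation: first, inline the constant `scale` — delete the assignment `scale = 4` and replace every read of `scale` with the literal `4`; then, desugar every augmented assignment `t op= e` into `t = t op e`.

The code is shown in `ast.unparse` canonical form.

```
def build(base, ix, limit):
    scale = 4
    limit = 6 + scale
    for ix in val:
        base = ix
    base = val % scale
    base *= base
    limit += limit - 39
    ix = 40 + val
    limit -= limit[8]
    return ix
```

Transformed code:
def build(base, ix, limit):
    limit = 6 + 4
    for ix in val:
        base = ix
    base = val % 4
    base = base * base
    limit = limit + (limit - 39)
    ix = 40 + val
    limit = limit - limit[8]
    return ix

7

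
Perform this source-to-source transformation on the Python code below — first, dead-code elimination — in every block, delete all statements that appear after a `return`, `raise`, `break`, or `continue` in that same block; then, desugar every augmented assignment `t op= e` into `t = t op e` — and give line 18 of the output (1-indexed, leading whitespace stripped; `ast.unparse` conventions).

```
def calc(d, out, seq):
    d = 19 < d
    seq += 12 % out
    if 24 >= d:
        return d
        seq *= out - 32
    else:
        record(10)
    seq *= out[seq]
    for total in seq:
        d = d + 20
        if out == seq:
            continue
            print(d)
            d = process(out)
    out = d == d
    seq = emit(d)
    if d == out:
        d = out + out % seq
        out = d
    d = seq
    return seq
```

Transformed code:
def calc(d, out, seq):
    d = 19 < d
    seq = seq + 12 % out
    if 24 >= d:
        return d
    else:
        record(10)
    seq = seq * out[seq]
    for total in seq:
        d = d + 20
        if out == seq:
            continue
    out = d == d
    seq = emit(d)
    if d == out:
        d = out + out % seq
        out = d
    d = seq
    return seq

d = seq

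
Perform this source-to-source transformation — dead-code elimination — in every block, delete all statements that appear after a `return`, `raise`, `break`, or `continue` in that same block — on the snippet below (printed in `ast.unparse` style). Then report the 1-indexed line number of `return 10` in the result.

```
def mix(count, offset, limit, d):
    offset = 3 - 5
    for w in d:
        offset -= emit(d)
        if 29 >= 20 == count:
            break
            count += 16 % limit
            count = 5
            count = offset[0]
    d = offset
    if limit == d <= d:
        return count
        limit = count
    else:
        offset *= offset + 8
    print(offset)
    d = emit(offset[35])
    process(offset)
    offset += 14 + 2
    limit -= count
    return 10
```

17

Transformed code:
def mix(count, offset, limit, d):
    offset = 3 - 5
    for w in d:
        offset -= emit(d)
        if 29 >= 20 == count:
            break
    d = offset
    if limit == d <= d:
        return count
    else:
        offset *= offset + 8
    print(offset)
    d = emit(offset[35])
    process(offset)
    offset += 14 + 2
    limit -= count
    return 10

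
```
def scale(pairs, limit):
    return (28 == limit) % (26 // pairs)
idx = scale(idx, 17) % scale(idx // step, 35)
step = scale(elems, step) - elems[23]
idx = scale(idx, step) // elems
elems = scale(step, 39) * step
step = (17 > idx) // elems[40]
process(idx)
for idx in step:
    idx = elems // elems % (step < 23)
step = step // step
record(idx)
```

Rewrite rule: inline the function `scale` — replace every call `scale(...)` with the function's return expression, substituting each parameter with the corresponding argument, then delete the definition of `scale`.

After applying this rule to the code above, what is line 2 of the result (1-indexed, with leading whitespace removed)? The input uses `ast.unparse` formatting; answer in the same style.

Transformed code:
idx = (28 == 17) % (26 // idx) % ((28 == 35) % (26 // (idx // step)))
step = (28 == step) % (26 // elems) - elems[23]
idx = (28 == step) % (26 // idx) // elems
elems = (28 == 39) % (26 // step) * step
step = (17 > idx) // elems[40]
process(idx)
for idx in step:
    idx = elems // elems % (step < 23)
step = step // step
record(idx)

step = (28 == step) % (26 // elems) - elems[23]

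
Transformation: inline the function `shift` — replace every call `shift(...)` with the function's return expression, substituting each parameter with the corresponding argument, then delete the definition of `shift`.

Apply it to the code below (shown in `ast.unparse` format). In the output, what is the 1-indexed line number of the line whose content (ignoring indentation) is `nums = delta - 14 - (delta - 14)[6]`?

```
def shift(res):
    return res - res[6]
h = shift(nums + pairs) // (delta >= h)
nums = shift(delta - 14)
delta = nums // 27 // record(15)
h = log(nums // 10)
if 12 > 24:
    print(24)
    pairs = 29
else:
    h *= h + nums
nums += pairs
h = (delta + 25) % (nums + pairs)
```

2

Transformed code:
h = (nums + pairs - (nums + pairs)[6]) // (delta >= h)
nums = delta - 14 - (delta - 14)[6]
delta = nums // 27 // record(15)
h = log(nums // 10)
if 12 > 24:
    print(24)
    pairs = 29
else:
    h *= h + nums
nums += pairs
h = (delta + 25) % (nums + pairs)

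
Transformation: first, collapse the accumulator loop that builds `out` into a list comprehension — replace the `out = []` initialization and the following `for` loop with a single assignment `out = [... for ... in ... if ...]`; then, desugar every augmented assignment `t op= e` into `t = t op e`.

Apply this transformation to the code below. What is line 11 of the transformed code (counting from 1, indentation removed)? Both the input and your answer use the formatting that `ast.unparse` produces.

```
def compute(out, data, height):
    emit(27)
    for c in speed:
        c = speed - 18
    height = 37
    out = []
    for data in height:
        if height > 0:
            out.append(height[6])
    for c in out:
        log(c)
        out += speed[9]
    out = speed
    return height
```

return height

Transformed code:
def compute(out, data, height):
    emit(27)
    for c in speed:
        c = speed - 18
    height = 37
    out = [height[6] for data in height if height > 0]
    for c in out:
        log(c)
        out = out + speed[9]
    out = speed
    return height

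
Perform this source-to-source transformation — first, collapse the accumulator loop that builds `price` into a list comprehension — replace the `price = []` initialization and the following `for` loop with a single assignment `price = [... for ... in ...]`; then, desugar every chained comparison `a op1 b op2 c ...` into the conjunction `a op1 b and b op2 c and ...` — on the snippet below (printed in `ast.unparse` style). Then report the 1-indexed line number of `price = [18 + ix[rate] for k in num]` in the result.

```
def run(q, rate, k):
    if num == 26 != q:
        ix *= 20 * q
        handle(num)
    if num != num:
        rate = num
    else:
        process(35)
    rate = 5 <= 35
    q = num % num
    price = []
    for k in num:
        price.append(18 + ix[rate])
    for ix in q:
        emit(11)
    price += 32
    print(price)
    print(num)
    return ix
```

Transformed code:
def run(q, rate, k):
    if num == 26 and 26 != q:
        ix *= 20 * q
        handle(num)
    if num != num:
        rate = num
    else:
        process(35)
    rate = 5 <= 35
    q = num % num
    price = [18 + ix[rate] for k in num]
    for ix in q:
        emit(11)
    price += 32
    print(price)
    print(num)
    return ix

11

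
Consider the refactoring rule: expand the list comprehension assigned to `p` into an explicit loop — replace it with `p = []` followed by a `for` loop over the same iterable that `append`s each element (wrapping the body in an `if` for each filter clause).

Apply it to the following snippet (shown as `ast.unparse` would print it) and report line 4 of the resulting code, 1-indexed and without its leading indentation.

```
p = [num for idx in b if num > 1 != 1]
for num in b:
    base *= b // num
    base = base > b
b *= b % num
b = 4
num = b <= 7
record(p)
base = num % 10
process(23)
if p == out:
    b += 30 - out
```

p.append(num)

Transformed code:
p = []
for idx in b:
    if num > 1 != 1:
        p.append(num)
for num in b:
    base *= b // num
    base = base > b
b *= b % num
b = 4
num = b <= 7
record(p)
base = num % 10
process(23)
if p == out:
    b += 30 - out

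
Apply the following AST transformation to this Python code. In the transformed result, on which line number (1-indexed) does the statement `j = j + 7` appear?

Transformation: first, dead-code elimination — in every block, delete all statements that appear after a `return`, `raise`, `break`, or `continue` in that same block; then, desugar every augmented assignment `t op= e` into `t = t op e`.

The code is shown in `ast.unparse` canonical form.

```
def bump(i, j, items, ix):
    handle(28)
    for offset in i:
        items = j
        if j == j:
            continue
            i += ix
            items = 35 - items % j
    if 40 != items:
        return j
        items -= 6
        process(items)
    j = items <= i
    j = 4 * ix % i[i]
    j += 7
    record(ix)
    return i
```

Transformed code:
def bump(i, j, items, ix):
    handle(28)
    for offset in i:
        items = j
        if j == j:
            continue
    if 40 != items:
        return j
    j = items <= i
    j = 4 * ix % i[i]
    j = j + 7
    record(ix)
    return i

11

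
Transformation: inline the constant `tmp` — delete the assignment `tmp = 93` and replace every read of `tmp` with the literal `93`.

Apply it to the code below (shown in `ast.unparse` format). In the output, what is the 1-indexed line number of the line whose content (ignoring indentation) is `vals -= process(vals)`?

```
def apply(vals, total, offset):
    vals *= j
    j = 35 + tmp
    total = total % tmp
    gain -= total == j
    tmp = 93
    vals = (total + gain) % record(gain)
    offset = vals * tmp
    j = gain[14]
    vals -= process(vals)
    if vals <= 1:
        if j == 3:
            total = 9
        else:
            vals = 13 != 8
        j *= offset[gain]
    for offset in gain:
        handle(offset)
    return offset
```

9

Transformed code:
def apply(vals, total, offset):
    vals *= j
    j = 35 + 93
    total = total % 93
    gain -= total == j
    vals = (total + gain) % record(gain)
    offset = vals * 93
    j = gain[14]
    vals -= process(vals)
    if vals <= 1:
        if j == 3:
            total = 9
        else:
            vals = 13 != 8
        j *= offset[gain]
    for offset in gain:
        handle(offset)
    return offset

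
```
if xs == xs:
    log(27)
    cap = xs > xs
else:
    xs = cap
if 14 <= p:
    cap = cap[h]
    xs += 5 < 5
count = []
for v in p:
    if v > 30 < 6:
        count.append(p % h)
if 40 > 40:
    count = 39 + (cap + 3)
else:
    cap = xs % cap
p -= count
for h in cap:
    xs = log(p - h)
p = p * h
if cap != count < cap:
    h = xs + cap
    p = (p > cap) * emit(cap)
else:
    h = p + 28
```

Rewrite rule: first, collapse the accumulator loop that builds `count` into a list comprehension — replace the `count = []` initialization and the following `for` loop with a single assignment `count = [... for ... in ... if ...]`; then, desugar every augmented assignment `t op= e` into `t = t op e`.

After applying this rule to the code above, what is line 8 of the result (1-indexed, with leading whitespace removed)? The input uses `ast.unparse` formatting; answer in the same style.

xs = xs + (5 < 5)

Transformed code:
if xs == xs:
    log(27)
    cap = xs > xs
else:
    xs = cap
if 14 <= p:
    cap = cap[h]
    xs = xs + (5 < 5)
count = [p % h for v in p if v > 30 < 6]
if 40 > 40:
    count = 39 + (cap + 3)
else:
    cap = xs % cap
p = p - count
for h in cap:
    xs = log(p - h)
p = p * h
if cap != count < cap:
    h = xs + cap
    p = (p > cap) * emit(cap)
else:
    h = p + 28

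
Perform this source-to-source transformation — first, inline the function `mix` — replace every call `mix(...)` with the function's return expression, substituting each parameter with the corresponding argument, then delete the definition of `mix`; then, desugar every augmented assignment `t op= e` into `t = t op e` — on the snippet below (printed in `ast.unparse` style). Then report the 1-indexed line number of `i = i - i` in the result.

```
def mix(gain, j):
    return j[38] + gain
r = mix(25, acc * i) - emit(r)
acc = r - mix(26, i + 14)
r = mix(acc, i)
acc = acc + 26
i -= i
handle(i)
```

5

Transformed code:
r = (acc * i)[38] + 25 - emit(r)
acc = r - ((i + 14)[38] + 26)
r = i[38] + acc
acc = acc + 26
i = i - i
handle(i)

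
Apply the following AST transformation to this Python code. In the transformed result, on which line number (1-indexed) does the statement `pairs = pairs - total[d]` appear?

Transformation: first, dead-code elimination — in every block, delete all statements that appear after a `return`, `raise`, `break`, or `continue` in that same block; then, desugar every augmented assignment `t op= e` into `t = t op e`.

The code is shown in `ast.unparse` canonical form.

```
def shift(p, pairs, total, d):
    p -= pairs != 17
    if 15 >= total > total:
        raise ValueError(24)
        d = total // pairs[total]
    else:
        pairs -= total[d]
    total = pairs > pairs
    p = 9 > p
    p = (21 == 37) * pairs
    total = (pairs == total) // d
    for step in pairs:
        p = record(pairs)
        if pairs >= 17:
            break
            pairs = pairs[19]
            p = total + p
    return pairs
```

6

Transformed code:
def shift(p, pairs, total, d):
    p = p - (pairs != 17)
    if 15 >= total > total:
        raise ValueError(24)
    else:
        pairs = pairs - total[d]
    total = pairs > pairs
    p = 9 > p
    p = (21 == 37) * pairs
    total = (pairs == total) // d
    for step in pairs:
        p = record(pairs)
        if pairs >= 17:
            break
    return pairs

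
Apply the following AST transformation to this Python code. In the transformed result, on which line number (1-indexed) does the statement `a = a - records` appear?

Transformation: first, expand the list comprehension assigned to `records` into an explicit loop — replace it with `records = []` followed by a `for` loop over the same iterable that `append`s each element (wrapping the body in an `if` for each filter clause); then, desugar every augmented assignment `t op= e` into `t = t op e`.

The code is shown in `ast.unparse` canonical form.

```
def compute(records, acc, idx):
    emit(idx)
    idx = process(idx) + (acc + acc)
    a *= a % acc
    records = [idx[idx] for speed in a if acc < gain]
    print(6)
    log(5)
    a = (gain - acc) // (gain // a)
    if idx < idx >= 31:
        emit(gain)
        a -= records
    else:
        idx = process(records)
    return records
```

Transformed code:
def compute(records, acc, idx):
    emit(idx)
    idx = process(idx) + (acc + acc)
    a = a * (a % acc)
    records = []
    for speed in a:
        if acc < gain:
            records.append(idx[idx])
    print(6)
    log(5)
    a = (gain - acc) // (gain // a)
    if idx < idx >= 31:
        emit(gain)
        a = a - records
    else:
        idx = process(records)
    return records

14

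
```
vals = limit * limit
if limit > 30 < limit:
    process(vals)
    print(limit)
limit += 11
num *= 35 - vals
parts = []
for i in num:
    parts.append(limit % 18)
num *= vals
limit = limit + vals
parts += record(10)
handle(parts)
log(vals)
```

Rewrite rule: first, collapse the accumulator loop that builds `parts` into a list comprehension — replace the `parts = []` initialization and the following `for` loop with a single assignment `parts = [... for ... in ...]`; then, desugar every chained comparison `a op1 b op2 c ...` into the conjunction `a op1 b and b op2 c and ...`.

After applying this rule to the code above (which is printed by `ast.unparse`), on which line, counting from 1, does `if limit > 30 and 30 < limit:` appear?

Transformed code:
vals = limit * limit
if limit > 30 and 30 < limit:
    process(vals)
    print(limit)
limit += 11
num *= 35 - vals
parts = [limit % 18 for i in num]
num *= vals
limit = limit + vals
parts += record(10)
handle(parts)
log(vals)

2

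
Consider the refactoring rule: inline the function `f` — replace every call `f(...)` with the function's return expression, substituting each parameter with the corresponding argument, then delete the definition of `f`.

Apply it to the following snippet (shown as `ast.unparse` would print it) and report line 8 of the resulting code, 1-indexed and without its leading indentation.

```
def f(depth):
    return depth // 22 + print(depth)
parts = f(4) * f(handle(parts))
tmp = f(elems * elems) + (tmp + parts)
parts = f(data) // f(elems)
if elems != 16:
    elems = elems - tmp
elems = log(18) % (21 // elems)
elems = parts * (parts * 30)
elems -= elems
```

Transformed code:
parts = (4 // 22 + print(4)) * (handle(parts) // 22 + print(handle(parts)))
tmp = elems * elems // 22 + print(elems * elems) + (tmp + parts)
parts = (data // 22 + print(data)) // (elems // 22 + print(elems))
if elems != 16:
    elems = elems - tmp
elems = log(18) % (21 // elems)
elems = parts * (parts * 30)
elems -= elems

elems -= elems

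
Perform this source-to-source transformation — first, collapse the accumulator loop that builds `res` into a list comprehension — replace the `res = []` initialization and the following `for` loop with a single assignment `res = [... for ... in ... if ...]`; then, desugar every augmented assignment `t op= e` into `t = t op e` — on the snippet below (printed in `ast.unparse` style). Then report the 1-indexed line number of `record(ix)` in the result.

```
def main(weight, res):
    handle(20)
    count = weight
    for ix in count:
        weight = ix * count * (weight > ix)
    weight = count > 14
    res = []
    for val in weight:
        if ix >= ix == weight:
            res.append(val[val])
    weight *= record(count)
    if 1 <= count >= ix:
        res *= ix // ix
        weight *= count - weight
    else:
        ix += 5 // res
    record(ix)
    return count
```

14

Transformed code:
def main(weight, res):
    handle(20)
    count = weight
    for ix in count:
        weight = ix * count * (weight > ix)
    weight = count > 14
    res = [val[val] for val in weight if ix >= ix == weight]
    weight = weight * record(count)
    if 1 <= count >= ix:
        res = res * (ix // ix)
        weight = weight * (count - weight)
    else:
        ix = ix + 5 // res
    record(ix)
    return count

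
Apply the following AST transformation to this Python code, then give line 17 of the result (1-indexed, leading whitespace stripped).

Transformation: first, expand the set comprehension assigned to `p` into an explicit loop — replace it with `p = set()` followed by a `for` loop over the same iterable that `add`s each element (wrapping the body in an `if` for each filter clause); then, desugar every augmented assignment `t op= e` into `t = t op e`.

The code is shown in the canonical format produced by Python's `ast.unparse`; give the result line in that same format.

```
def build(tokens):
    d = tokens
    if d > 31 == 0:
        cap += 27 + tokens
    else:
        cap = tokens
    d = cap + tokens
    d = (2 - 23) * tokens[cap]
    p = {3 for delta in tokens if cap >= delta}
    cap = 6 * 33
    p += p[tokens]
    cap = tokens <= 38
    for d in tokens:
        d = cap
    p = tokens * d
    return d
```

Transformed code:
def build(tokens):
    d = tokens
    if d > 31 == 0:
        cap = cap + (27 + tokens)
    else:
        cap = tokens
    d = cap + tokens
    d = (2 - 23) * tokens[cap]
    p = set()
    for delta in tokens:
        if cap >= delta:
            p.add(3)
    cap = 6 * 33
    p = p + p[tokens]
    cap = tokens <= 38
    for d in tokens:
        d = cap
    p = tokens * d
    return d

d = cap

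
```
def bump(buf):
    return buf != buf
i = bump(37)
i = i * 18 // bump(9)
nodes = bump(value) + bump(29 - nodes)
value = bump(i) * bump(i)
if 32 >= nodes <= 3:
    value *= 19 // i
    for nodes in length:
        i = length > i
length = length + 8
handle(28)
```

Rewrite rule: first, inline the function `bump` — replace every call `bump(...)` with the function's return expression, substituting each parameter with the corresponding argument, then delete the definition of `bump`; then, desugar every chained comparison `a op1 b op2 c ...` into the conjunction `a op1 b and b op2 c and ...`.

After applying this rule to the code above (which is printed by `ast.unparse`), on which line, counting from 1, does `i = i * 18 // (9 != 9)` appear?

2

Transformed code:
i = 37 != 37
i = i * 18 // (9 != 9)
nodes = (value != value) + (29 - nodes != 29 - nodes)
value = (i != i) * (i != i)
if 32 >= nodes and nodes <= 3:
    value *= 19 // i
    for nodes in length:
        i = length > i
length = length + 8
handle(28)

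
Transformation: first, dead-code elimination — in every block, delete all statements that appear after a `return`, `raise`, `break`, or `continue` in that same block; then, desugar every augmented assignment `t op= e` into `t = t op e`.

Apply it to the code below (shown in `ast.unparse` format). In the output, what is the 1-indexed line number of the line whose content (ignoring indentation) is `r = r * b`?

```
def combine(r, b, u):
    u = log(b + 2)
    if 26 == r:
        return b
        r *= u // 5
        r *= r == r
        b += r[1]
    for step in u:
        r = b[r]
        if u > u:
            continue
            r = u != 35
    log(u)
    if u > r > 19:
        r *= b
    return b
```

Transformed code:
def combine(r, b, u):
    u = log(b + 2)
    if 26 == r:
        return b
    for step in u:
        r = b[r]
        if u > u:
            continue
    log(u)
    if u > r > 19:
        r = r * b
    return b

11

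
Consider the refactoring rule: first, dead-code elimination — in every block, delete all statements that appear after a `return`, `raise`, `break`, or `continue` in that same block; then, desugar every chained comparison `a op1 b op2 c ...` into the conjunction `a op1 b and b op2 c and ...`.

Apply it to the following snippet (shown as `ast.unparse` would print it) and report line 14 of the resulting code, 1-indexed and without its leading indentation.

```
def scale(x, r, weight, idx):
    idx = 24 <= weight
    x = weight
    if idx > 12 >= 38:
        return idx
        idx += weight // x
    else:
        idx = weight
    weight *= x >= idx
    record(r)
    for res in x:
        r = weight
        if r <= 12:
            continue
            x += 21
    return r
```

return r

Transformed code:
def scale(x, r, weight, idx):
    idx = 24 <= weight
    x = weight
    if idx > 12 and 12 >= 38:
        return idx
    else:
        idx = weight
    weight *= x >= idx
    record(r)
    for res in x:
        r = weight
        if r <= 12:
            continue
    return r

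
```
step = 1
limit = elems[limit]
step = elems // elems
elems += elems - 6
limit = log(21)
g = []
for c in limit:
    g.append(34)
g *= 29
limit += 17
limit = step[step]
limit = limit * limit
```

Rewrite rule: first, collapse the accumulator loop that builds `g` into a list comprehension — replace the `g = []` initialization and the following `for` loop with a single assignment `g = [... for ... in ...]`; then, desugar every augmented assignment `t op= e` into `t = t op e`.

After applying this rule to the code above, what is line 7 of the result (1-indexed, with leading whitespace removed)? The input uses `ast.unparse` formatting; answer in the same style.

g = g * 29

Transformed code:
step = 1
limit = elems[limit]
step = elems // elems
elems = elems + (elems - 6)
limit = log(21)
g = [34 for c in limit]
g = g * 29
limit = limit + 17
limit = step[step]
limit = limit * limit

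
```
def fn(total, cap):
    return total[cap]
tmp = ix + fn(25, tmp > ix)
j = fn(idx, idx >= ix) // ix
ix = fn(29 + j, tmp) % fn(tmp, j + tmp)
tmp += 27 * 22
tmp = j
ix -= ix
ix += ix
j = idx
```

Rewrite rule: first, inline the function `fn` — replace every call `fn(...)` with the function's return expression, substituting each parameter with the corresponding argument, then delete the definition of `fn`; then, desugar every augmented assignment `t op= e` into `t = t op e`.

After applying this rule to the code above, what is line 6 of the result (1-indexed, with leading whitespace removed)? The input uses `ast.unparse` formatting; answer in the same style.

Transformed code:
tmp = ix + 25[tmp > ix]
j = idx[idx >= ix] // ix
ix = (29 + j)[tmp] % tmp[j + tmp]
tmp = tmp + 27 * 22
tmp = j
ix = ix - ix
ix = ix + ix
j = idx

ix = ix - ix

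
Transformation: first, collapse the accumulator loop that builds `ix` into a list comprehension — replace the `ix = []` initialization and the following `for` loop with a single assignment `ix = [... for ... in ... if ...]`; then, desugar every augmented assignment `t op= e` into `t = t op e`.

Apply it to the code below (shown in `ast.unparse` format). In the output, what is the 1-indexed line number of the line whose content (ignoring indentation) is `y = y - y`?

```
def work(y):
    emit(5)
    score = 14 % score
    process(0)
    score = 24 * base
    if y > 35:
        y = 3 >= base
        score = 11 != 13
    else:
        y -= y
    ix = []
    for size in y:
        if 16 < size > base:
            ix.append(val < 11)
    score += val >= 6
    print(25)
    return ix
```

10

Transformed code:
def work(y):
    emit(5)
    score = 14 % score
    process(0)
    score = 24 * base
    if y > 35:
        y = 3 >= base
        score = 11 != 13
    else:
        y = y - y
    ix = [val < 11 for size in y if 16 < size > base]
    score = score + (val >= 6)
    print(25)
    return ix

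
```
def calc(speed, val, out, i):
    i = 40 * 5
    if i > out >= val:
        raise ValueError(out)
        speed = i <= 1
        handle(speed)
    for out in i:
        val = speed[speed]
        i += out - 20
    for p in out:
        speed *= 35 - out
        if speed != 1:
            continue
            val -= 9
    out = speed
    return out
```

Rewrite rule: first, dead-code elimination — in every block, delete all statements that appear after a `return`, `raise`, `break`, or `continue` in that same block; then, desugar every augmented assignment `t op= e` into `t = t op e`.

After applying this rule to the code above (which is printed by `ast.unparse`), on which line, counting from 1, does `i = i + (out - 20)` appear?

7

Transformed code:
def calc(speed, val, out, i):
    i = 40 * 5
    if i > out >= val:
        raise ValueError(out)
    for out in i:
        val = speed[speed]
        i = i + (out - 20)
    for p in out:
        speed = speed * (35 - out)
        if speed != 1:
            continue
    out = speed
    return out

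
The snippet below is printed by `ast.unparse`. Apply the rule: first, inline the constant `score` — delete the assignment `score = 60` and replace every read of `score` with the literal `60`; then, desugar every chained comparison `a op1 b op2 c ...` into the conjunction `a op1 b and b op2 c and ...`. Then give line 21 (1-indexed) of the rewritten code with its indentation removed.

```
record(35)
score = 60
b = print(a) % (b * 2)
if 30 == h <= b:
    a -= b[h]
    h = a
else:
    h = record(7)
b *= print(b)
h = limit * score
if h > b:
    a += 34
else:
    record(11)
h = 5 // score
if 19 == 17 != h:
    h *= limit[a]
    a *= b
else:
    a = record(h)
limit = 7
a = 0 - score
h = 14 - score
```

a = 0 - 60

Transformed code:
record(35)
b = print(a) % (b * 2)
if 30 == h and h <= b:
    a -= b[h]
    h = a
else:
    h = record(7)
b *= print(b)
h = limit * 60
if h > b:
    a += 34
else:
    record(11)
h = 5 // 60
if 19 == 17 and 17 != h:
    h *= limit[a]
    a *= b
else:
    a = record(h)
limit = 7
a = 0 - 60
h = 14 - 60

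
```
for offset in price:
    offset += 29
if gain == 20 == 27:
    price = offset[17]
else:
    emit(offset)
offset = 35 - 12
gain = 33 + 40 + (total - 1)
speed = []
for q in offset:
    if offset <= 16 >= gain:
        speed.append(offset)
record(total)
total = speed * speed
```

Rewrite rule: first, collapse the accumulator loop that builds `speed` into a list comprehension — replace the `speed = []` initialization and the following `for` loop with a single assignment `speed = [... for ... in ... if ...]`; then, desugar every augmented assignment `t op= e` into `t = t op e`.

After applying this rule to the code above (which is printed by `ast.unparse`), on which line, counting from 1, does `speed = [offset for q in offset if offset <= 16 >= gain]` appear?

9

Transformed code:
for offset in price:
    offset = offset + 29
if gain == 20 == 27:
    price = offset[17]
else:
    emit(offset)
offset = 35 - 12
gain = 33 + 40 + (total - 1)
speed = [offset for q in offset if offset <= 16 >= gain]
record(total)
total = speed * speed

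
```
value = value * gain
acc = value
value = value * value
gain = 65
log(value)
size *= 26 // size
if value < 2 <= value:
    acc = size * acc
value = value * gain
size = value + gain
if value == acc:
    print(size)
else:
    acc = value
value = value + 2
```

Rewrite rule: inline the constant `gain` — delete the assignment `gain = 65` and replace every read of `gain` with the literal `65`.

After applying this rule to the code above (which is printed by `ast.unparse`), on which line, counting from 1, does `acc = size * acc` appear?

Transformed code:
value = value * 65
acc = value
value = value * value
log(value)
size *= 26 // size
if value < 2 <= value:
    acc = size * acc
value = value * 65
size = value + 65
if value == acc:
    print(size)
else:
    acc = value
value = value + 2

7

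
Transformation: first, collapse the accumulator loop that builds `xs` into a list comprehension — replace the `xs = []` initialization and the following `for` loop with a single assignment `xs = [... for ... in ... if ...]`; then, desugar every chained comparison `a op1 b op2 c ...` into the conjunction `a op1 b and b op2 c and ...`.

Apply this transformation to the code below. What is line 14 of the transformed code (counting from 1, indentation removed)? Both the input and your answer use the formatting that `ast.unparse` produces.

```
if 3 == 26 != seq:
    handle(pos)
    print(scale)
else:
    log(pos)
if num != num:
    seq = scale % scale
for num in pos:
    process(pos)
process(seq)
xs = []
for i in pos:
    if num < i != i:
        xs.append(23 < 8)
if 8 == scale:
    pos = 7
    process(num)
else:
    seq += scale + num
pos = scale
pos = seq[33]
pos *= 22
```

Transformed code:
if 3 == 26 and 26 != seq:
    handle(pos)
    print(scale)
else:
    log(pos)
if num != num:
    seq = scale % scale
for num in pos:
    process(pos)
process(seq)
xs = [23 < 8 for i in pos if num < i and i != i]
if 8 == scale:
    pos = 7
    process(num)
else:
    seq += scale + num
pos = scale
pos = seq[33]
pos *= 22

process(num)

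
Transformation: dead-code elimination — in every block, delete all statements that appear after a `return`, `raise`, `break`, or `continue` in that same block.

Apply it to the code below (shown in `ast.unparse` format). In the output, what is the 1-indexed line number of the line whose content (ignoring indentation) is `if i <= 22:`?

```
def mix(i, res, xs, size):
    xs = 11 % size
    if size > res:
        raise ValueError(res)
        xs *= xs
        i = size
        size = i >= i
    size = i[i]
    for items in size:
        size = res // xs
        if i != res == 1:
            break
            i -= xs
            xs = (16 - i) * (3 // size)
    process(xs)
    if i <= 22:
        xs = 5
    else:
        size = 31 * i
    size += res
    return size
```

Transformed code:
def mix(i, res, xs, size):
    xs = 11 % size
    if size > res:
        raise ValueError(res)
    size = i[i]
    for items in size:
        size = res // xs
        if i != res == 1:
            break
    process(xs)
    if i <= 22:
        xs = 5
    else:
        size = 31 * i
    size += res
    return size

11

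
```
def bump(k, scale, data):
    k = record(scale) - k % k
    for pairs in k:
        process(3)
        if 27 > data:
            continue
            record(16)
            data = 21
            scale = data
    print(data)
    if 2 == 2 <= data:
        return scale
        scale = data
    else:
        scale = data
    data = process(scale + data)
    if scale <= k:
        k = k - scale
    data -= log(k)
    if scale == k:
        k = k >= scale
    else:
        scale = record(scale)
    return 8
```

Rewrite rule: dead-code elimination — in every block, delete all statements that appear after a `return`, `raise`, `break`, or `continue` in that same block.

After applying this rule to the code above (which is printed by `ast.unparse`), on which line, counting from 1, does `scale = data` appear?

Transformed code:
def bump(k, scale, data):
    k = record(scale) - k % k
    for pairs in k:
        process(3)
        if 27 > data:
            continue
    print(data)
    if 2 == 2 <= data:
        return scale
    else:
        scale = data
    data = process(scale + data)
    if scale <= k:
        k = k - scale
    data -= log(k)
    if scale == k:
        k = k >= scale
    else:
        scale = record(scale)
    return 8

11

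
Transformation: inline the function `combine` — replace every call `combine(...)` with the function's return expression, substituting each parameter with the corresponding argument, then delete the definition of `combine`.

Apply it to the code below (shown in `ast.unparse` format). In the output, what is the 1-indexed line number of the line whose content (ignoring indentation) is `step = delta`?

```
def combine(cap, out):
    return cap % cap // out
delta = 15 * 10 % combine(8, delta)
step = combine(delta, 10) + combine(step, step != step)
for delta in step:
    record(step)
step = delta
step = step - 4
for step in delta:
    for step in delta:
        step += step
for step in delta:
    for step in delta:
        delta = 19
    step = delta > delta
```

5

Transformed code:
delta = 15 * 10 % (8 % 8 // delta)
step = delta % delta // 10 + step % step // (step != step)
for delta in step:
    record(step)
step = delta
step = step - 4
for step in delta:
    for step in delta:
        step += step
for step in delta:
    for step in delta:
        delta = 19
    step = delta > delta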